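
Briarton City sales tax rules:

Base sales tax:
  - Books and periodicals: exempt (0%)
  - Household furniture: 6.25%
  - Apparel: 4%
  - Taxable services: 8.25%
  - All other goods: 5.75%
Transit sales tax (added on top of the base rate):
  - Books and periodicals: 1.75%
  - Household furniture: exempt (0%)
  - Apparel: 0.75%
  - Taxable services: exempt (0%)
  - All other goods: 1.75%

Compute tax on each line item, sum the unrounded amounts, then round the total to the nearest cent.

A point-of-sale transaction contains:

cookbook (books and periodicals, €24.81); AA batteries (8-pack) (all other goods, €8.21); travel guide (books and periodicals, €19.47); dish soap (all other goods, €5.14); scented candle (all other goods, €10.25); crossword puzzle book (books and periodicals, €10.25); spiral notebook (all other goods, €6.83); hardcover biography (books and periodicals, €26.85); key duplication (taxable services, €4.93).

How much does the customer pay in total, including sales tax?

€120.85

Cookbook €24.81: books and periodicals → 0% + 1.75% transit = 1.75% → €0.434175
AA batteries (8-pack) €8.21: all other goods → 5.75% + 1.75% transit = 7.5% → €0.61575
Travel guide €19.47: books and periodicals → 0% + 1.75% transit = 1.75% → €0.340725
Dish soap €5.14: all other goods → 5.75% + 1.75% transit = 7.5% → €0.3855
Scented candle €10.25: all other goods → 5.75% + 1.75% transit = 7.5% → €0.76875
Crossword puzzle book €10.25: books and periodicals → 0% + 1.75% transit = 1.75% → €0.179375
Spiral notebook €6.83: all other goods → 5.75% + 1.75% transit = 7.5% → €0.51225
Hardcover biography €26.85: books and periodicals → 0% + 1.75% transit = 1.75% → €0.469875
Key duplication €4.93: taxable services → 8.25% + 0% transit = 8.25% → €0.406725
Subtotal = €116.74; unrounded tax = €4.113125 → €4.11; total due = €120.85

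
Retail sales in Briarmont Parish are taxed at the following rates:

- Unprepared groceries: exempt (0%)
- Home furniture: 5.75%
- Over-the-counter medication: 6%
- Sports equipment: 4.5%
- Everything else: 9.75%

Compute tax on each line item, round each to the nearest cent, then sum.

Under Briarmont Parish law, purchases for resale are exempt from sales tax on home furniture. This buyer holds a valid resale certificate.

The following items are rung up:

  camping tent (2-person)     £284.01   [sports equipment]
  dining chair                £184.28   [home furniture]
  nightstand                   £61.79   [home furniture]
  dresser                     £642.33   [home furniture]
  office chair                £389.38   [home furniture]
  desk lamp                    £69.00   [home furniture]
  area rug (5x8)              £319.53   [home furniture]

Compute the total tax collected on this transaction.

Camping tent (2-person) £284.01: sports equipment → 4.5% → £12.78
Dining chair £184.28: home furniture, buyer-exempt → 0% → £0.00
Nightstand £61.79: home furniture, buyer-exempt → 0% → £0.00
Dresser £642.33: home furniture, buyer-exempt → 0% → £0.00
Office chair £389.38: home furniture, buyer-exempt → 0% → £0.00
Desk lamp £69.00: home furniture, buyer-exempt → 0% → £0.00
Area rug (5x8) £319.53: home furniture, buyer-exempt → 0% → £0.00
Total tax = £12.78

£12.78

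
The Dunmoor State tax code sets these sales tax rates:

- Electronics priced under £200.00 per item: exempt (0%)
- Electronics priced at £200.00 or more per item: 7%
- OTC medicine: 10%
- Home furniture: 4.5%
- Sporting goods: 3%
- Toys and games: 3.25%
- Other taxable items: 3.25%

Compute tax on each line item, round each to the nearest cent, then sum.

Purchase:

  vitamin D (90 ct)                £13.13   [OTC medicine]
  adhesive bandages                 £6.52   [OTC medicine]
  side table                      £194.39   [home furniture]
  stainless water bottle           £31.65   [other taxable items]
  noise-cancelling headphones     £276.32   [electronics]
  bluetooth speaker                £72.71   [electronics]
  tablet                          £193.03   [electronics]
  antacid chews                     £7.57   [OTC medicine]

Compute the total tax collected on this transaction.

Vitamin D (90 ct) £13.13: OTC medicine → 10% → £1.31
Adhesive bandages £6.52: OTC medicine → 10% → £0.65
Side table £194.39: home furniture → 4.5% → £8.75
Stainless water bottle £31.65: other taxable items → 3.25% → £1.03
Noise-cancelling headphones £276.32: electronics, £200.00 or more → 7% → £19.34
Bluetooth speaker £72.71: electronics, under £200.00 → 0% → £0.00
Tablet £193.03: electronics, under £200.00 → 0% → £0.00
Antacid chews £7.57: OTC medicine → 10% → £0.76
Total tax = £1.31 + £0.65 + £8.75 + £1.03 + £19.34 + £0.76 = £31.84

£31.84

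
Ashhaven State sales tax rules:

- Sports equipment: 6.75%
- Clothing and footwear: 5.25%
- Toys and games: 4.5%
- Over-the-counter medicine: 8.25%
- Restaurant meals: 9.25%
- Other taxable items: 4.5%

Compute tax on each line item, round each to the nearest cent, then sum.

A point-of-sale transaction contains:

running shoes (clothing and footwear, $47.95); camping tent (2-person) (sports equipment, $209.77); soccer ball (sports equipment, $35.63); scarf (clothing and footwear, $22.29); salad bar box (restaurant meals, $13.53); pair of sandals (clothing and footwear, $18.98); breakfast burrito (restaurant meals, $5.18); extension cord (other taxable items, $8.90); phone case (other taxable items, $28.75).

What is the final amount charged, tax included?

Running shoes $47.95: clothing and footwear → 5.25% → $2.52
Camping tent (2-person) $209.77: sports equipment → 6.75% → $14.16
Soccer ball $35.63: sports equipment → 6.75% → $2.41
Scarf $22.29: clothing and footwear → 5.25% → $1.17
Salad bar box $13.53: restaurant meals → 9.25% → $1.25
Pair of sandals $18.98: clothing and footwear → 5.25% → $1.00
Breakfast burrito $5.18: restaurant meals → 9.25% → $0.48
Extension cord $8.90: other taxable items → 4.5% → $0.40
Phone case $28.75: other taxable items → 4.5% → $1.29
Subtotal = $390.98; tax = $24.68; total due = $415.66

$415.66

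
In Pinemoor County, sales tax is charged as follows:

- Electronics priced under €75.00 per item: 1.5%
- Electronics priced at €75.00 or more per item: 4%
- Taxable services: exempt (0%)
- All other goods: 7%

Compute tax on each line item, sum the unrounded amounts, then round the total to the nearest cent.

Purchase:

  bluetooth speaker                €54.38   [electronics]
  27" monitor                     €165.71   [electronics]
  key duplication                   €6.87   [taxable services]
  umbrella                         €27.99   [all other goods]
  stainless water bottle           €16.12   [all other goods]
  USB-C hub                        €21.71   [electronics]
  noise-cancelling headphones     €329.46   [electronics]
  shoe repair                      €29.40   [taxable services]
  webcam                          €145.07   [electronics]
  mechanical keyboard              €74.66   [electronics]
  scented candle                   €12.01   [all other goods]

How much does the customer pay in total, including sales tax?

Bluetooth speaker €54.38: electronics, under €75.00 → 1.5% → €0.8157
27" monitor €165.71: electronics, €75.00 or more → 4% → €6.6284
Key duplication €6.87: taxable services → 0% → €0.00
Umbrella €27.99: all other goods → 7% → €1.9593
Stainless water bottle €16.12: all other goods → 7% → €1.1284
USB-C hub €21.71: electronics, under €75.00 → 1.5% → €0.32565
Noise-cancelling headphones €329.46: electronics, €75.00 or more → 4% → €13.1784
Shoe repair €29.40: taxable services → 0% → €0.00
Webcam €145.07: electronics, €75.00 or more → 4% → €5.8028
Mechanical keyboard €74.66: electronics, under €75.00 → 1.5% → €1.1199
Scented candle €12.01: all other goods → 7% → €0.8407
Subtotal = €883.38; unrounded tax = €31.79925 → €31.80; total due = €915.18

€915.18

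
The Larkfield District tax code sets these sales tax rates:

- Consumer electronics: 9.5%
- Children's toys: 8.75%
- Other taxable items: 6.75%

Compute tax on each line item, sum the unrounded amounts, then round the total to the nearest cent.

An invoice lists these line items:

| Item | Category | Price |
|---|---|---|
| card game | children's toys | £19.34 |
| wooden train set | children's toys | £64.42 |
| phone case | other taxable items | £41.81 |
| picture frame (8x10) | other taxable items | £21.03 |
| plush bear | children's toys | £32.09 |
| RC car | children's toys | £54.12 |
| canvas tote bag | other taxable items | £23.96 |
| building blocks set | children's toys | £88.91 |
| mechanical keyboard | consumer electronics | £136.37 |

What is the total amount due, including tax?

Card game £19.34: children's toys → 8.75% → £1.69225
Wooden train set £64.42: children's toys → 8.75% → £5.63675
Phone case £41.81: other taxable items → 6.75% → £2.822175
Picture frame (8x10) £21.03: other taxable items → 6.75% → £1.419525
Plush bear £32.09: children's toys → 8.75% → £2.807875
RC car £54.12: children's toys → 8.75% → £4.7355
Canvas tote bag £23.96: other taxable items → 6.75% → £1.6173
Building blocks set £88.91: children's toys → 8.75% → £7.779625
Mechanical keyboard £136.37: consumer electronics → 9.5% → £12.95515
Subtotal = £482.05; unrounded tax = £41.46615 → £41.47; total due = £523.52

£523.52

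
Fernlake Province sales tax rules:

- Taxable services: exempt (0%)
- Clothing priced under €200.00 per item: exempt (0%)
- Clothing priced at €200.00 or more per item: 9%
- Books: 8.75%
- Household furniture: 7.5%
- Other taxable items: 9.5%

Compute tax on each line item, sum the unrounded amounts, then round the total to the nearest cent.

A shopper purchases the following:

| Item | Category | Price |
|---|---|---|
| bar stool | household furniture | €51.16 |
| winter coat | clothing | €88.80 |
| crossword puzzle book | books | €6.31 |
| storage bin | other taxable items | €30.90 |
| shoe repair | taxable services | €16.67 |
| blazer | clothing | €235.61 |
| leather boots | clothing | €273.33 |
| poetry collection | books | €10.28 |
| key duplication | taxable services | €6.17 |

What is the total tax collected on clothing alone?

€45.80

Winter coat €88.80: clothing, under €200.00 → 0% → €0.00
Blazer €235.61: clothing, €200.00 or more → 9% → €21.2049
Leather boots €273.33: clothing, €200.00 or more → 9% → €24.5997
Tax on clothing: unrounded sum = €45.8046 → €45.80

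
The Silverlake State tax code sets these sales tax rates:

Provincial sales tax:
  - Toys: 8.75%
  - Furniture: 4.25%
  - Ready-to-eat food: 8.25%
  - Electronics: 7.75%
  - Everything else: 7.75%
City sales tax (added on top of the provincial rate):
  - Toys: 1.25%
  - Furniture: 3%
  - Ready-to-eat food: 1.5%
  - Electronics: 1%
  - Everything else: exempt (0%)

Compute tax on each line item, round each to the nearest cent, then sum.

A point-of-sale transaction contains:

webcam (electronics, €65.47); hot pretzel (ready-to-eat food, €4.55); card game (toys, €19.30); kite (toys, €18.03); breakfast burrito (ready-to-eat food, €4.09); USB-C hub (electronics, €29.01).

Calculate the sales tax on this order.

Webcam €65.47: electronics → 7.75% + 1% city = 8.75% → €5.73
Hot pretzel €4.55: ready-to-eat food → 8.25% + 1.5% city = 9.75% → €0.44
Card game €19.30: toys → 8.75% + 1.25% city = 10% → €1.93
Kite €18.03: toys → 8.75% + 1.25% city = 10% → €1.80
Breakfast burrito €4.09: ready-to-eat food → 8.25% + 1.5% city = 9.75% → €0.40
USB-C hub €29.01: electronics → 7.75% + 1% city = 8.75% → €2.54
Total tax = €5.73 + €0.44 + €1.93 + €1.80 + €0.40 + €2.54 = €12.84

€12.84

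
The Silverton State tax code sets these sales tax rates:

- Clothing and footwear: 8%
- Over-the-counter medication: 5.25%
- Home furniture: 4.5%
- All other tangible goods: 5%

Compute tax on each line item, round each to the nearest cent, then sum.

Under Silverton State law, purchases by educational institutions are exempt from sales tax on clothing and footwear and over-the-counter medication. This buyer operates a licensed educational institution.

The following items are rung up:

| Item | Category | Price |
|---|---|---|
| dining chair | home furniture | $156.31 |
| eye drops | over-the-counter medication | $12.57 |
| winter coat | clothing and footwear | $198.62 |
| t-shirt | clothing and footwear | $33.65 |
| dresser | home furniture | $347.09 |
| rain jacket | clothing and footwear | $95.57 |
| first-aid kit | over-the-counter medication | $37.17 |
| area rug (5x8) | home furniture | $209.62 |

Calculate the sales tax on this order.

$32.08

Dining chair $156.31: home furniture → 4.5% → $7.03
Eye drops $12.57: over-the-counter medication, buyer-exempt → 0% → $0.00
Winter coat $198.62: clothing and footwear, buyer-exempt → 0% → $0.00
T-shirt $33.65: clothing and footwear, buyer-exempt → 0% → $0.00
Dresser $347.09: home furniture → 4.5% → $15.62
Rain jacket $95.57: clothing and footwear, buyer-exempt → 0% → $0.00
First-aid kit $37.17: over-the-counter medication, buyer-exempt → 0% → $0.00
Area rug (5x8) $209.62: home furniture → 4.5% → $9.43
Total tax = $7.03 + $15.62 + $9.43 = $32.08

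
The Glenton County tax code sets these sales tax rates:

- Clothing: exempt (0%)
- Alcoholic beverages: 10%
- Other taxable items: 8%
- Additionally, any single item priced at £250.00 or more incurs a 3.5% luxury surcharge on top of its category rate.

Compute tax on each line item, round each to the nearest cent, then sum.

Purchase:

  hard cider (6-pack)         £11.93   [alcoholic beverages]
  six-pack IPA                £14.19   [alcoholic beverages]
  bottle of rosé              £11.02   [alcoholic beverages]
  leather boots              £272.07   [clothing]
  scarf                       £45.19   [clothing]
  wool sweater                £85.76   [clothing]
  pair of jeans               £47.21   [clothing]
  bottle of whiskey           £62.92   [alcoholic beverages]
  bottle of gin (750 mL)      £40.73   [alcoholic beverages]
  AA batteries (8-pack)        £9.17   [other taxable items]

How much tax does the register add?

Hard cider (6-pack) £11.93: alcoholic beverages → 10% → £1.19
Six-pack IPA £14.19: alcoholic beverages → 10% → £1.42
Bottle of rosé £11.02: alcoholic beverages → 10% → £1.10
Leather boots £272.07: clothing → 0% + 3.5% surcharge = 3.5% → £9.52
Scarf £45.19: clothing → 0% → £0.00
Wool sweater £85.76: clothing → 0% → £0.00
Pair of jeans £47.21: clothing → 0% → £0.00
Bottle of whiskey £62.92: alcoholic beverages → 10% → £6.29
Bottle of gin (750 mL) £40.73: alcoholic beverages → 10% → £4.07
AA batteries (8-pack) £9.17: other taxable items → 8% → £0.73
Total tax = £1.19 + £1.42 + £1.10 + £9.52 + £6.29 + £4.07 + £0.73 = £24.32

£24.32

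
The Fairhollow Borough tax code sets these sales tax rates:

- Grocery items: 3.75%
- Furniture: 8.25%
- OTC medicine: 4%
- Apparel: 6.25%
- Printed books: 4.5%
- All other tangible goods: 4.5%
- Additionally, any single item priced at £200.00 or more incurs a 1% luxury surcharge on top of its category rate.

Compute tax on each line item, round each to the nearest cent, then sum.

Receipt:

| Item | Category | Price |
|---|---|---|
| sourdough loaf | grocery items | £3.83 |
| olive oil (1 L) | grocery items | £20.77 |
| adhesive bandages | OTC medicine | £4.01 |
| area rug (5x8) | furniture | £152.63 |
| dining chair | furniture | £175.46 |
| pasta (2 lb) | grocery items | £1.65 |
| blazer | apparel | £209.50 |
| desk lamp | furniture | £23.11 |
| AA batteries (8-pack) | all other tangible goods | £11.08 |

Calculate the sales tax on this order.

£45.81

Sourdough loaf £3.83: grocery items → 3.75% → £0.14
Olive oil (1 L) £20.77: grocery items → 3.75% → £0.78
Adhesive bandages £4.01: OTC medicine → 4% → £0.16
Area rug (5x8) £152.63: furniture → 8.25% → £12.59
Dining chair £175.46: furniture → 8.25% → £14.48
Pasta (2 lb) £1.65: grocery items → 3.75% → £0.06
Blazer £209.50: apparel → 6.25% + 1% surcharge = 7.25% → £15.19
Desk lamp £23.11: furniture → 8.25% → £1.91
AA batteries (8-pack) £11.08: all other tangible goods → 4.5% → £0.50
Total tax = £0.14 + £0.78 + £0.16 + £12.59 + £14.48 + £0.06 + £15.19 + £1.91 + £0.50 = £45.81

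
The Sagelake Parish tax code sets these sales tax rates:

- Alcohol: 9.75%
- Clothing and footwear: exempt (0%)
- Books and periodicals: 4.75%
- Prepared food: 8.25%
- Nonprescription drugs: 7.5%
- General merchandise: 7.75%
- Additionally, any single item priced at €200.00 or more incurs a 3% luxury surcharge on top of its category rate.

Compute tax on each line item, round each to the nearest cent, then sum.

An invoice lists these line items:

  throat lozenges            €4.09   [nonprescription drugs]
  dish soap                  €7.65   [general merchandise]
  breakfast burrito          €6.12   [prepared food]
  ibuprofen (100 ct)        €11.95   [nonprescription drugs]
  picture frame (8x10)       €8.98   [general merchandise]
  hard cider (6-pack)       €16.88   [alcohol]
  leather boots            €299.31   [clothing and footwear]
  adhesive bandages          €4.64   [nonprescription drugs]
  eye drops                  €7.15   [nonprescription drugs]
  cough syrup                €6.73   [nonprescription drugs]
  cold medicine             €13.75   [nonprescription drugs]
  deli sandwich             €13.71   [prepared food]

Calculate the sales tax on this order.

Throat lozenges €4.09: nonprescription drugs → 7.5% → €0.31
Dish soap €7.65: general merchandise → 7.75% → €0.59
Breakfast burrito €6.12: prepared food → 8.25% → €0.50
Ibuprofen (100 ct) €11.95: nonprescription drugs → 7.5% → €0.90
Picture frame (8x10) €8.98: general merchandise → 7.75% → €0.70
Hard cider (6-pack) €16.88: alcohol → 9.75% → €1.65
Leather boots €299.31: clothing and footwear → 0% + 3% surcharge = 3% → €8.98
Adhesive bandages €4.64: nonprescription drugs → 7.5% → €0.35
Eye drops €7.15: nonprescription drugs → 7.5% → €0.54
Cough syrup €6.73: nonprescription drugs → 7.5% → €0.50
Cold medicine €13.75: nonprescription drugs → 7.5% → €1.03
Deli sandwich €13.71: prepared food → 8.25% → €1.13
Total tax = €0.31 + €0.59 + €0.50 + €0.90 + €0.70 + €1.65 + €8.98 + €0.35 + €0.54 + €0.50 + €1.03 + €1.13 = €17.18

€17.18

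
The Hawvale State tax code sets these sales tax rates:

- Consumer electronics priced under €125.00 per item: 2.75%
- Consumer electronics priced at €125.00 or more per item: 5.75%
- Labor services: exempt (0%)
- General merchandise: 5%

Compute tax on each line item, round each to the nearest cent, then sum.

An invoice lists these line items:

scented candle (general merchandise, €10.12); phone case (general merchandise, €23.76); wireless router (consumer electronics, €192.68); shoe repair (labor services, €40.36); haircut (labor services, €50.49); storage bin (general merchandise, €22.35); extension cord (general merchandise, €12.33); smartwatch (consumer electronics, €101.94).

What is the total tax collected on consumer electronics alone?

€13.88

Wireless router €192.68: consumer electronics, €125.00 or more → 5.75% → €11.08
Smartwatch €101.94: consumer electronics, under €125.00 → 2.75% → €2.80
Tax on consumer electronics = €11.08 + €2.80 = €13.88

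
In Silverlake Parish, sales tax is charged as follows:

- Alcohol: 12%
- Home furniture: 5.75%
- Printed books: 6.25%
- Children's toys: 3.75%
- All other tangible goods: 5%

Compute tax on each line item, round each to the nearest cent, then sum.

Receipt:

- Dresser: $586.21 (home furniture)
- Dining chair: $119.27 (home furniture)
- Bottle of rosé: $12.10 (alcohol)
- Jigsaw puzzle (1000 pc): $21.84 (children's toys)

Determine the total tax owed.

$42.84

Dresser $586.21: home furniture → 5.75% → $33.71
Dining chair $119.27: home furniture → 5.75% → $6.86
Bottle of rosé $12.10: alcohol → 12% → $1.45
Jigsaw puzzle (1000 pc) $21.84: children's toys → 3.75% → $0.82
Total tax = $33.71 + $6.86 + $1.45 + $0.82 = $42.84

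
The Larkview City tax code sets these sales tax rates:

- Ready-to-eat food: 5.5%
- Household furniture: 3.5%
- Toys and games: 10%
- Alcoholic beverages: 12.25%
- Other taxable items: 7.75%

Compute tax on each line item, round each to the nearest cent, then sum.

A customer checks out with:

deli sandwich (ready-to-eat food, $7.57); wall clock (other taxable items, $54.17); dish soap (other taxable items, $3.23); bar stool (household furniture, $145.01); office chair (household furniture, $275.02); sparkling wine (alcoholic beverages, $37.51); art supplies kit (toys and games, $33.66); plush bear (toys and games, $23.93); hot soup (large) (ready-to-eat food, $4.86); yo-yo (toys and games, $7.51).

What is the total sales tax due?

$30.95

Deli sandwich $7.57: ready-to-eat food → 5.5% → $0.42
Wall clock $54.17: other taxable items → 7.75% → $4.20
Dish soap $3.23: other taxable items → 7.75% → $0.25
Bar stool $145.01: household furniture → 3.5% → $5.08
Office chair $275.02: household furniture → 3.5% → $9.63
Sparkling wine $37.51: alcoholic beverages → 12.25% → $4.59
Art supplies kit $33.66: toys and games → 10% → $3.37
Plush bear $23.93: toys and games → 10% → $2.39
Hot soup (large) $4.86: ready-to-eat food → 5.5% → $0.27
Yo-yo $7.51: toys and games → 10% → $0.75
Total tax = $0.42 + $4.20 + $0.25 + $5.08 + $9.63 + $4.59 + $3.37 + $2.39 + $0.27 + $0.75 = $30.95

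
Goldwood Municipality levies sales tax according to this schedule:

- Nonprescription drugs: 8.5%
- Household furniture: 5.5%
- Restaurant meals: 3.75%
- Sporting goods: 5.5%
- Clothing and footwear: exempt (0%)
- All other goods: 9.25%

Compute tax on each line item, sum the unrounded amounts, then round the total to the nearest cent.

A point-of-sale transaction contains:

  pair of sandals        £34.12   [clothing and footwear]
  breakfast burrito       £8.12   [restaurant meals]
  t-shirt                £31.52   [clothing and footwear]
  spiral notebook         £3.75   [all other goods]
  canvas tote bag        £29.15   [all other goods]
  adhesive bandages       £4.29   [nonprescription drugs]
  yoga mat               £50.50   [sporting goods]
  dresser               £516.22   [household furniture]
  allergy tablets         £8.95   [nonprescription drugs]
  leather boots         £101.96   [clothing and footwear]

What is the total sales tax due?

£35.64

Pair of sandals £34.12: clothing and footwear → 0% → £0.00
Breakfast burrito £8.12: restaurant meals → 3.75% → £0.3045
T-shirt £31.52: clothing and footwear → 0% → £0.00
Spiral notebook £3.75: all other goods → 9.25% → £0.346875
Canvas tote bag £29.15: all other goods → 9.25% → £2.696375
Adhesive bandages £4.29: nonprescription drugs → 8.5% → £0.36465
Yoga mat £50.50: sporting goods → 5.5% → £2.7775
Dresser £516.22: household furniture → 5.5% → £28.3921
Allergy tablets £8.95: nonprescription drugs → 8.5% → £0.76075
Leather boots £101.96: clothing and footwear → 0% → £0.00
Unrounded tax sum = £35.64275 → £35.64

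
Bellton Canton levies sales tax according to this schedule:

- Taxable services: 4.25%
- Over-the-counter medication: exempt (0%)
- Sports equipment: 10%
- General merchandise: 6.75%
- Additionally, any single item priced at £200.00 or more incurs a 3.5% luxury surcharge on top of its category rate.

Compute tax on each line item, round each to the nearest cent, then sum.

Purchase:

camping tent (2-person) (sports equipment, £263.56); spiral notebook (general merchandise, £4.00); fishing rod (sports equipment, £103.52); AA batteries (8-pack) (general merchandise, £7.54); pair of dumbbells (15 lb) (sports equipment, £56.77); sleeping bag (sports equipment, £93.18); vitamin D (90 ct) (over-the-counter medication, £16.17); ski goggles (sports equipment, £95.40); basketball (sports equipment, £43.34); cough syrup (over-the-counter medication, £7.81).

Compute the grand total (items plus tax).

£766.87

Camping tent (2-person) £263.56: sports equipment → 10% + 3.5% surcharge = 13.5% → £35.58
Spiral notebook £4.00: general merchandise → 6.75% → £0.27
Fishing rod £103.52: sports equipment → 10% → £10.35
AA batteries (8-pack) £7.54: general merchandise → 6.75% → £0.51
Pair of dumbbells (15 lb) £56.77: sports equipment → 10% → £5.68
Sleeping bag £93.18: sports equipment → 10% → £9.32
Vitamin D (90 ct) £16.17: over-the-counter medication → 0% → £0.00
Ski goggles £95.40: sports equipment → 10% → £9.54
Basketball £43.34: sports equipment → 10% → £4.33
Cough syrup £7.81: over-the-counter medication → 0% → £0.00
Subtotal = £691.29; tax = £75.58; total due = £766.87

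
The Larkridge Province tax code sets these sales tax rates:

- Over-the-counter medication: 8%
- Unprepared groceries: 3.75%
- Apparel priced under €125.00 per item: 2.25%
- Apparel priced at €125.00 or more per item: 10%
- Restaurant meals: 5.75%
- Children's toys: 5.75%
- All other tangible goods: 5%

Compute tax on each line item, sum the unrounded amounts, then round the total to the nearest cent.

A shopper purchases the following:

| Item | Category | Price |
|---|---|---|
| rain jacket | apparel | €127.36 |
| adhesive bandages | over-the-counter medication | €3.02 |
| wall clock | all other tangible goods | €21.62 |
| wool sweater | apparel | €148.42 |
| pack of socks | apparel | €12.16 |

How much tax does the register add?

€29.17

Rain jacket €127.36: apparel, €125.00 or more → 10% → €12.736
Adhesive bandages €3.02: over-the-counter medication → 8% → €0.2416
Wall clock €21.62: all other tangible goods → 5% → €1.081
Wool sweater €148.42: apparel, €125.00 or more → 10% → €14.842
Pack of socks €12.16: apparel, under €125.00 → 2.25% → €0.2736
Unrounded tax sum = €29.1742 → €29.17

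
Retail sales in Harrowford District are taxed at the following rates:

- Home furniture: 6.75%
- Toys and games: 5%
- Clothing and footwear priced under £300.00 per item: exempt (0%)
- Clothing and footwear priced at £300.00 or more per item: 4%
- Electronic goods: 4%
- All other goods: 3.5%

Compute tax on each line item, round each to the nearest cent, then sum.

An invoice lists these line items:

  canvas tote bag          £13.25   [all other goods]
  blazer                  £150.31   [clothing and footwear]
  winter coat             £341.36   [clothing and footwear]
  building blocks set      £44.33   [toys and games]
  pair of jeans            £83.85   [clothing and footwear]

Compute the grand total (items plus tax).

Canvas tote bag £13.25: all other goods → 3.5% → £0.46
Blazer £150.31: clothing and footwear, under £300.00 → 0% → £0.00
Winter coat £341.36: clothing and footwear, £300.00 or more → 4% → £13.65
Building blocks set £44.33: toys and games → 5% → £2.22
Pair of jeans £83.85: clothing and footwear, under £300.00 → 0% → £0.00
Subtotal = £633.10; tax = £16.33; total due = £649.43

£649.43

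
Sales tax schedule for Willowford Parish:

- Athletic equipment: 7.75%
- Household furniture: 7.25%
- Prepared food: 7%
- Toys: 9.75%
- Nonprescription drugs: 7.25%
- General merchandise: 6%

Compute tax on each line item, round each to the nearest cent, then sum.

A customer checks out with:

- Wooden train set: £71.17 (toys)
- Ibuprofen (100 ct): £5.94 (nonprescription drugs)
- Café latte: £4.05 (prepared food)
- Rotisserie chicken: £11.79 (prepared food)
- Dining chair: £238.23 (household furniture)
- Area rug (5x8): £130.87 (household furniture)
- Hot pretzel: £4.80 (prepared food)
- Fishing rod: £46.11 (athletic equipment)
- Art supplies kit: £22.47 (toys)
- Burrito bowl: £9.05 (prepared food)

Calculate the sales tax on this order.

Wooden train set £71.17: toys → 9.75% → £6.94
Ibuprofen (100 ct) £5.94: nonprescription drugs → 7.25% → £0.43
Café latte £4.05: prepared food → 7% → £0.28
Rotisserie chicken £11.79: prepared food → 7% → £0.83
Dining chair £238.23: household furniture → 7.25% → £17.27
Area rug (5x8) £130.87: household furniture → 7.25% → £9.49
Hot pretzel £4.80: prepared food → 7% → £0.34
Fishing rod £46.11: athletic equipment → 7.75% → £3.57
Art supplies kit £22.47: toys → 9.75% → £2.19
Burrito bowl £9.05: prepared food → 7% → £0.63
Total tax = £6.94 + £0.43 + £0.28 + £0.83 + £17.27 + £9.49 + £0.34 + £3.57 + £2.19 + £0.63 = £41.97

£41.97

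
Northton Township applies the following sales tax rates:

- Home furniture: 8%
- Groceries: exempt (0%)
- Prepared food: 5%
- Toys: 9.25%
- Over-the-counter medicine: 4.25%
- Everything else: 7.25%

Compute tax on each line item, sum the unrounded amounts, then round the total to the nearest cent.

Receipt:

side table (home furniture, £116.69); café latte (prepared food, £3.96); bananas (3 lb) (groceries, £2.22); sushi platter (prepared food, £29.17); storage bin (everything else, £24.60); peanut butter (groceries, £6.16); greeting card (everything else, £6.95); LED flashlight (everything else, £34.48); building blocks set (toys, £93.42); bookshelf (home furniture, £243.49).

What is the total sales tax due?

Side table £116.69: home furniture → 8% → £9.3352
Café latte £3.96: prepared food → 5% → £0.198
Bananas (3 lb) £2.22: groceries → 0% → £0.00
Sushi platter £29.17: prepared food → 5% → £1.4585
Storage bin £24.60: everything else → 7.25% → £1.7835
Peanut butter £6.16: groceries → 0% → £0.00
Greeting card £6.95: everything else → 7.25% → £0.503875
LED flashlight £34.48: everything else → 7.25% → £2.4998
Building blocks set £93.42: toys → 9.25% → £8.64135
Bookshelf £243.49: home furniture → 8% → £19.4792
Unrounded tax sum = £43.899425 → £43.90

£43.90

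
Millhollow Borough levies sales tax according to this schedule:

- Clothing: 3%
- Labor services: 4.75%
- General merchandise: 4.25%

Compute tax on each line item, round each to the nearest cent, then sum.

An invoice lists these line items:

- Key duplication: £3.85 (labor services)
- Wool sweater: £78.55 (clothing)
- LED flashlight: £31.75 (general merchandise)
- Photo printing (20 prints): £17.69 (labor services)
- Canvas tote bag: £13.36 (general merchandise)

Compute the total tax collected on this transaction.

£5.30

Key duplication £3.85: labor services → 4.75% → £0.18
Wool sweater £78.55: clothing → 3% → £2.36
LED flashlight £31.75: general merchandise → 4.25% → £1.35
Photo printing (20 prints) £17.69: labor services → 4.75% → £0.84
Canvas tote bag £13.36: general merchandise → 4.25% → £0.57
Total tax = £0.18 + £2.36 + £1.35 + £0.84 + £0.57 = £5.30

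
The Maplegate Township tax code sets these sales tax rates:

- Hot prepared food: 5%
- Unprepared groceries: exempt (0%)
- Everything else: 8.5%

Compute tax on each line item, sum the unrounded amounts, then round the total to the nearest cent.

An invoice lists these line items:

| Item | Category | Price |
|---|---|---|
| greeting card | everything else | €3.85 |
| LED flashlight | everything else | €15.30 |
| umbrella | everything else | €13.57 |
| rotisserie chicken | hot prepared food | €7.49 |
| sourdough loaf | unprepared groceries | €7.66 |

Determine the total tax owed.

€3.16

Greeting card €3.85: everything else → 8.5% → €0.32725
LED flashlight €15.30: everything else → 8.5% → €1.3005
Umbrella €13.57: everything else → 8.5% → €1.15345
Rotisserie chicken €7.49: hot prepared food → 5% → €0.3745
Sourdough loaf €7.66: unprepared groceries → 0% → €0.00
Unrounded tax sum = €3.1557 → €3.16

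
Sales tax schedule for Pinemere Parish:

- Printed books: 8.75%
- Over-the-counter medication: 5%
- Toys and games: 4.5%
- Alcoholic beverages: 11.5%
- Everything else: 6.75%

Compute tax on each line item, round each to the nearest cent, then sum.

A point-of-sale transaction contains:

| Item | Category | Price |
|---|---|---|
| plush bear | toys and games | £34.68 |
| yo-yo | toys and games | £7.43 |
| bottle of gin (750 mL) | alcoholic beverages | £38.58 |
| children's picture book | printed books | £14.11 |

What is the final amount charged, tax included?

£102.36

Plush bear £34.68: toys and games → 4.5% → £1.56
Yo-yo £7.43: toys and games → 4.5% → £0.33
Bottle of gin (750 mL) £38.58: alcoholic beverages → 11.5% → £4.44
Children's picture book £14.11: printed books → 8.75% → £1.23
Subtotal = £94.80; tax = £7.56; total due = £102.36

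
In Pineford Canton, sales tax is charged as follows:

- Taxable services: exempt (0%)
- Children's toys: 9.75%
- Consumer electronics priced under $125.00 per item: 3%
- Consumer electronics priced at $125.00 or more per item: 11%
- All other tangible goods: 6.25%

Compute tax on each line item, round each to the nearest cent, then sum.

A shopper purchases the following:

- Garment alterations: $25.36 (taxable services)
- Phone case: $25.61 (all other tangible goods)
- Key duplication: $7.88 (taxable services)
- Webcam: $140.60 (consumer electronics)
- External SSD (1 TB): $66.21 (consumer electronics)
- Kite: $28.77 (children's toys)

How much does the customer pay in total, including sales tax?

Garment alterations $25.36: taxable services → 0% → $0.00
Phone case $25.61: all other tangible goods → 6.25% → $1.60
Key duplication $7.88: taxable services → 0% → $0.00
Webcam $140.60: consumer electronics, $125.00 or more → 11% → $15.47
External SSD (1 TB) $66.21: consumer electronics, under $125.00 → 3% → $1.99
Kite $28.77: children's toys → 9.75% → $2.81
Subtotal = $294.43; tax = $21.87; total due = $316.30

$316.30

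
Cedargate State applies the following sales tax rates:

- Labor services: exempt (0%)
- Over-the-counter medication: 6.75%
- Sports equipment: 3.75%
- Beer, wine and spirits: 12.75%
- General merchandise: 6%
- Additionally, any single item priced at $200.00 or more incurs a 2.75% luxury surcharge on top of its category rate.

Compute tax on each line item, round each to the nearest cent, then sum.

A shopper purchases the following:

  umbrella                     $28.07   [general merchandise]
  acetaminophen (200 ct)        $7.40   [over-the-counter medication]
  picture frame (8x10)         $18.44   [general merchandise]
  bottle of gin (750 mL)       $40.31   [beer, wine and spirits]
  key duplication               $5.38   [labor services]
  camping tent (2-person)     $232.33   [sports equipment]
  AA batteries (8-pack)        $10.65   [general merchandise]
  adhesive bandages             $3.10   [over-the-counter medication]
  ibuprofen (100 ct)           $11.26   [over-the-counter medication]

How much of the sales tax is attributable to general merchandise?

Umbrella $28.07: general merchandise → 6% → $1.68
Picture frame (8x10) $18.44: general merchandise → 6% → $1.11
AA batteries (8-pack) $10.65: general merchandise → 6% → $0.64
Tax on general merchandise = $1.68 + $1.11 + $0.64 = $3.43

$3.43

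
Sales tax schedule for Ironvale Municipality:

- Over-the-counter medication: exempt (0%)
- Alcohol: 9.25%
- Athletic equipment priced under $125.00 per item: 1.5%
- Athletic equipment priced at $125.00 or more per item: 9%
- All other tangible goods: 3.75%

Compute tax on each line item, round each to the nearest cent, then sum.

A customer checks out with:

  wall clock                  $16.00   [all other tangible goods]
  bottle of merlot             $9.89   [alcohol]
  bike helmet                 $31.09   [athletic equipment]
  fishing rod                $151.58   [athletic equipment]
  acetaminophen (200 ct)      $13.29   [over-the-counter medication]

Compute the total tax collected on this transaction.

$15.62

Wall clock $16.00: all other tangible goods → 3.75% → $0.60
Bottle of merlot $9.89: alcohol → 9.25% → $0.91
Bike helmet $31.09: athletic equipment, under $125.00 → 1.5% → $0.47
Fishing rod $151.58: athletic equipment, $125.00 or more → 9% → $13.64
Acetaminophen (200 ct) $13.29: over-the-counter medication → 0% → $0.00
Total tax = $0.60 + $0.91 + $0.47 + $13.64 = $15.62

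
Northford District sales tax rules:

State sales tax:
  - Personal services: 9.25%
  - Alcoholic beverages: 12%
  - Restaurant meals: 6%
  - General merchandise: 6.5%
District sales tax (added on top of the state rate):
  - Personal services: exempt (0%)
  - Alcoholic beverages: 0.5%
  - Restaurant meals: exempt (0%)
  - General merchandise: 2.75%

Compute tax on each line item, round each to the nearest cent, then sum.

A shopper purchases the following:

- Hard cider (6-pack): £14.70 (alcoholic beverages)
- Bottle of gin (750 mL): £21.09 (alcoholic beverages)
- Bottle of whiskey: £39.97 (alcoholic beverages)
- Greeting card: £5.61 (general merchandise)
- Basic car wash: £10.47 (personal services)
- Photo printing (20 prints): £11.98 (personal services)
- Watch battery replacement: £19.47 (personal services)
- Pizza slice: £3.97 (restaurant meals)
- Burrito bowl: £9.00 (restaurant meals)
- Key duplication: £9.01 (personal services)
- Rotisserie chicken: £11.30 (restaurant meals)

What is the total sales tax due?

Hard cider (6-pack) £14.70: alcoholic beverages → 12% + 0.5% district = 12.5% → £1.84
Bottle of gin (750 mL) £21.09: alcoholic beverages → 12% + 0.5% district = 12.5% → £2.64
Bottle of whiskey £39.97: alcoholic beverages → 12% + 0.5% district = 12.5% → £5.00
Greeting card £5.61: general merchandise → 6.5% + 2.75% district = 9.25% → £0.52
Basic car wash £10.47: personal services → 9.25% + 0% district = 9.25% → £0.97
Photo printing (20 prints) £11.98: personal services → 9.25% + 0% district = 9.25% → £1.11
Watch battery replacement £19.47: personal services → 9.25% + 0% district = 9.25% → £1.80
Pizza slice £3.97: restaurant meals → 6% + 0% district = 6% → £0.24
Burrito bowl £9.00: restaurant meals → 6% + 0% district = 6% → £0.54
Key duplication £9.01: personal services → 9.25% + 0% district = 9.25% → £0.83
Rotisserie chicken £11.30: restaurant meals → 6% + 0% district = 6% → £0.68
Total tax = £1.84 + £2.64 + £5.00 + £0.52 + £0.97 + £1.11 + £1.80 + £0.24 + £0.54 + £0.83 + £0.68 = £16.17

£16.17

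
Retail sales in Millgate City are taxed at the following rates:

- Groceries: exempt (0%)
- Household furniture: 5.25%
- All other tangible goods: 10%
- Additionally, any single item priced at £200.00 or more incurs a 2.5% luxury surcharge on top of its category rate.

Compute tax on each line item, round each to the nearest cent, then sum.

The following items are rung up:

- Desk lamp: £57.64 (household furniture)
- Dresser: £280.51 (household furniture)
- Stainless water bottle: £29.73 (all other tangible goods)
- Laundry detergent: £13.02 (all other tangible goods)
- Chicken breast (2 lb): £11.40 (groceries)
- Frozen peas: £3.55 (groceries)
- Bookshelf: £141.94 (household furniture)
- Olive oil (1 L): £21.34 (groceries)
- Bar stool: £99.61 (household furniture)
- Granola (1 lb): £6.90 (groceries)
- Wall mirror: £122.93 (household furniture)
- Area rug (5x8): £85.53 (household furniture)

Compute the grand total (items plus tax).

£926.76

Desk lamp £57.64: household furniture → 5.25% → £3.03
Dresser £280.51: household furniture → 5.25% + 2.5% surcharge = 7.75% → £21.74
Stainless water bottle £29.73: all other tangible goods → 10% → £2.97
Laundry detergent £13.02: all other tangible goods → 10% → £1.30
Chicken breast (2 lb) £11.40: groceries → 0% → £0.00
Frozen peas £3.55: groceries → 0% → £0.00
Bookshelf £141.94: household furniture → 5.25% → £7.45
Olive oil (1 L) £21.34: groceries → 0% → £0.00
Bar stool £99.61: household furniture → 5.25% → £5.23
Granola (1 lb) £6.90: groceries → 0% → £0.00
Wall mirror £122.93: household furniture → 5.25% → £6.45
Area rug (5x8) £85.53: household furniture → 5.25% → £4.49
Subtotal = £874.10; tax = £52.66; total due = £926.76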